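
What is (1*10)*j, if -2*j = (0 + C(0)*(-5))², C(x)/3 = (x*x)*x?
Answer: 0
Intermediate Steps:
C(x) = 3*x³ (C(x) = 3*((x*x)*x) = 3*(x²*x) = 3*x³)
j = 0 (j = -(0 + (3*0³)*(-5))²/2 = -(0 + (3*0)*(-5))²/2 = -(0 + 0*(-5))²/2 = -(0 + 0)²/2 = -½*0² = -½*0 = 0)
(1*10)*j = (1*10)*0 = 10*0 = 0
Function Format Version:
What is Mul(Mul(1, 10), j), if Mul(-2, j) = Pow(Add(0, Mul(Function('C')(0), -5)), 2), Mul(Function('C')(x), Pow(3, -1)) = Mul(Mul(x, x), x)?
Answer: 0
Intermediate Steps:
Function('C')(x) = Mul(3, Pow(x, 3)) (Function('C')(x) = Mul(3, Mul(Mul(x, x), x)) = Mul(3, Mul(Pow(x, 2), x)) = Mul(3, Pow(x, 3)))
j = 0 (j = Mul(Rational(-1, 2), Pow(Add(0, Mul(Mul(3, Pow(0, 3)), -5)), 2)) = Mul(Rational(-1, 2), Pow(Add(0, Mul(Mul(3, 0), -5)), 2)) = Mul(Rational(-1, 2), Pow(Add(0, Mul(0, -5)), 2)) = Mul(Rational(-1, 2), Pow(Add(0, 0), 2)) = Mul(Rational(-1, 2), Pow(0, 2)) = Mul(Rational(-1, 2), 0) = 0)
Mul(Mul(1, 10), j) = Mul(Mul(1, 10), 0) = Mul(10, 0) = 0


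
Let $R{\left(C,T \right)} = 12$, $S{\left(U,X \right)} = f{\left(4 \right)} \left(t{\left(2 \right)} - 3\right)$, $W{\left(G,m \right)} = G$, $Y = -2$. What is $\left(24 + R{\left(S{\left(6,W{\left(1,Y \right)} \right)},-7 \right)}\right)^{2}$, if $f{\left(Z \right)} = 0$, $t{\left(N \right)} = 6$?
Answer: $1296$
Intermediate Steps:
$S{\left(U,X \right)} = 0$ ($S{\left(U,X \right)} = 0 \left(6 - 3\right) = 0 \cdot 3 = 0$)
$\left(24 + R{\left(S{\left(6,W{\left(1,Y \right)} \right)},-7 \right)}\right)^{2} = \left(24 + 12\right)^{2} = 36^{2} = 1296$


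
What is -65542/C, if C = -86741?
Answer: 65542/86741 ≈ 0.75561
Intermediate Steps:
-65542/C = -65542/(-86741) = -65542*(-1/86741) = 65542/86741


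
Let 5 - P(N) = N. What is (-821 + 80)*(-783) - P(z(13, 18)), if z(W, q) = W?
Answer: 580211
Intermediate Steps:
P(N) = 5 - N
(-821 + 80)*(-783) - P(z(13, 18)) = (-821 + 80)*(-783) - (5 - 1*13) = -741*(-783) - (5 - 13) = 580203 - 1*(-8) = 580203 + 8 = 580211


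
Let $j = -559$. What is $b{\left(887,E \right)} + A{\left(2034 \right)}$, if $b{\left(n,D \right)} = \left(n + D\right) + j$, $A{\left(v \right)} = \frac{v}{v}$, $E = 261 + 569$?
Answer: $1159$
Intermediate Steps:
$E = 830$
$A{\left(v \right)} = 1$
$b{\left(n,D \right)} = -559 + D + n$ ($b{\left(n,D \right)} = \left(n + D\right) - 559 = \left(D + n\right) - 559 = -559 + D + n$)
$b{\left(887,E \right)} + A{\left(2034 \right)} = \left(-559 + 830 + 887\right) + 1 = 1158 + 1 = 1159$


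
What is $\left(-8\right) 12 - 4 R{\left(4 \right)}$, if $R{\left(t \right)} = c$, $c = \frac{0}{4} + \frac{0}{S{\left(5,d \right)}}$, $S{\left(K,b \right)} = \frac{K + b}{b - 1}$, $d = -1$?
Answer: $-96$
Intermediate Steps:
$S{\left(K,b \right)} = \frac{K + b}{-1 + b}$
$c = 0$ ($c = \frac{0}{4} + \frac{0}{\frac{1}{-1 - 1} \left(5 - 1\right)} = 0 \cdot \frac{1}{4} + \frac{0}{\frac{1}{-2} \cdot 4} = 0 + \frac{0}{\left(- \frac{1}{2}\right) 4} = 0 + \frac{0}{-2} = 0 + 0 \left(- \frac{1}{2}\right) = 0 + 0 = 0$)
$R{\left(t \right)} = 0$
$\left(-8\right) 12 - 4 R{\left(4 \right)} = \left(-8\right) 12 - 0 = -96 + 0 = -96$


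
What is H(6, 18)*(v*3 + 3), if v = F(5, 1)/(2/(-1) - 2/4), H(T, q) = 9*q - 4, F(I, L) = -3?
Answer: 5214/5 ≈ 1042.8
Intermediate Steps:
H(T, q) = -4 + 9*q
v = 6/5 (v = -3/(2/(-1) - 2/4) = -3/(2*(-1) - 2*¼) = -3/(-2 - ½) = -3/(-5/2) = -3*(-⅖) = 6/5 ≈ 1.2000)
H(6, 18)*(v*3 + 3) = (-4 + 9*18)*((6/5)*3 + 3) = (-4 + 162)*(18/5 + 3) = 158*(33/5) = 5214/5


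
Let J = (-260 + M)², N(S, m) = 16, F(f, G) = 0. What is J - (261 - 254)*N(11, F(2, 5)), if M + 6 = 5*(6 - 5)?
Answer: 68009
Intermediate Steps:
M = -1 (M = -6 + 5*(6 - 5) = -6 + 5*1 = -6 + 5 = -1)
J = 68121 (J = (-260 - 1)² = (-261)² = 68121)
J - (261 - 254)*N(11, F(2, 5)) = 68121 - (261 - 254)*16 = 68121 - 7*16 = 68121 - 1*112 = 68121 - 112 = 68009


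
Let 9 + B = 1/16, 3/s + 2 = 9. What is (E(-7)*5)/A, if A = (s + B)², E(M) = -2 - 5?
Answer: -439040/908209 ≈ -0.48341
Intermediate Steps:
s = 3/7 (s = 3/(-2 + 9) = 3/7 ≈ 0.42857)
E(M) = -7
B = -143/16 (B = -9 + 1/16 = -143/16 ≈ -8.9375)
A = 908209/12544 (A = (3/7 - 143/16)² = (-953/112)² = 908209/12544 ≈ 72.402)
(E(-7)*5)/A = (-7*5)/(908209/12544) = -35*12544/908209 = -439040/908209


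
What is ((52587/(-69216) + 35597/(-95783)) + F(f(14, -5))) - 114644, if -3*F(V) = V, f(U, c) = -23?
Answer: -760013848777357/6629716128 ≈ -1.1464e+5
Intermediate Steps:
F(V) = -V/3
((52587/(-69216) + 35597/(-95783)) + F(f(14, -5))) - 114644 = ((52587/(-69216) + 35597/(-95783)) - 1/3*(-23)) - 114644 = ((52587*(-1/69216) + 35597*(-1/95783)) + 23/3) - 114644 = ((-17529/23072 - 35597/95783) + 23/3) - 114644 = (-2500274191/2209905376 + 23/3) - 114644 = 43327001075/6629716128 - 114644 = -760013848777357/6629716128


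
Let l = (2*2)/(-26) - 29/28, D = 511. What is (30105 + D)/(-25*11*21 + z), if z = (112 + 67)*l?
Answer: -11144224/2179607 ≈ -5.1130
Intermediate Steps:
l = -433/364 (l = 4*(-1/26) - 29*1/28 = -2/13 - 29/28 = -433/364 ≈ -1.1896)
z = -77507/364 (z = (112 + 67)*(-433/364) = 179*(-433/364) = -77507/364 ≈ -212.93)
(30105 + D)/(-25*11*21 + z) = (30105 + 511)/(-25*11*21 - 77507/364) = 30616/(-275*21 - 77507/364) = 30616/(-5775 - 77507/364) = 30616/(-2179607/364) = 30616*(-364/2179607) = -11144224/2179607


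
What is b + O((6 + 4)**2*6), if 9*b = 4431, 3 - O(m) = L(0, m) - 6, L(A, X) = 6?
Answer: 1486/3 ≈ 495.33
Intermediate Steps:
O(m) = 3 (O(m) = 3 - (6 - 6) = 3 - 1*0 = 3 + 0 = 3)
b = 1477/3 (b = (1/9)*4431 = 1477/3 ≈ 492.33)
b + O((6 + 4)**2*6) = 1477/3 + 3 = 1486/3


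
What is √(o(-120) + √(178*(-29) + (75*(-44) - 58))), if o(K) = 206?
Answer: √(206 + 2*I*√2130) ≈ 14.692 + 3.1412*I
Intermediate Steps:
√(o(-120) + √(178*(-29) + (75*(-44) - 58))) = √(206 + √(178*(-29) + (75*(-44) - 58))) = √(206 + √(-5162 + (-3300 - 58))) = √(206 + √(-5162 - 3358)) = √(206 + √(-8520)) = √(206 + 2*I*√2130)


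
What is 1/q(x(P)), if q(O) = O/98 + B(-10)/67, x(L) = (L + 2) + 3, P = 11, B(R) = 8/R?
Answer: 16415/2484 ≈ 6.6083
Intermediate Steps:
x(L) = 5 + L (x(L) = (2 + L) + 3 = 5 + L)
q(O) = -4/335 + O/98 (q(O) = O/98 + (8/(-10))/67 = O*(1/98) + (8*(-⅒))*(1/67) = O/98 - ⅘*1/67 = O/98 - 4/335 = -4/335 + O/98)
1/q(x(P)) = 1/(-4/335 + (5 + 11)/98) = 1/(-4/335 + (1/98)*16) = 1/(-4/335 + 8/49) = 1/(2484/16415) = 16415/2484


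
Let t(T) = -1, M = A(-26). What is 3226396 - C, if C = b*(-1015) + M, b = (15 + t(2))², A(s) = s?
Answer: 3425362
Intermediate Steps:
M = -26
b = 196 (b = (15 - 1)² = 14² = 196)
C = -198966 (C = 196*(-1015) - 26 = -198940 - 26 = -198966)
3226396 - C = 3226396 - 1*(-198966) = 3226396 + 198966 = 3425362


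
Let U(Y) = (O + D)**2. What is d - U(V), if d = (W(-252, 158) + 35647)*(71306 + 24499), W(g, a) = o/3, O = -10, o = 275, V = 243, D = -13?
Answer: 3423942431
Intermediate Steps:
W(g, a) = 275/3
U(Y) = 529 (U(Y) = (-10 - 13)**2 = (-23)**2 = 529)
d = 3423942960 (d = (275/3 + 35647)*(71306 + 24499) = (107216/3)*95805 = 3423942960)
d - U(V) = 3423942960 - 1*529 = 3423942960 - 529 = 3423942431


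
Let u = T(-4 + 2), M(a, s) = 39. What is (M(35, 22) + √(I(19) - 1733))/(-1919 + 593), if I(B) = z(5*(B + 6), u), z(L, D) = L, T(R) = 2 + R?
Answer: -1/34 - I*√402/663 ≈ -0.029412 - 0.030241*I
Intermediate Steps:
u = 0 (u = 2 + (-4 + 2) = 2 - 2 = 0)
I(B) = 30 + 5*B (I(B) = 5*(B + 6) = 5*(6 + B) = 30 + 5*B)
(M(35, 22) + √(I(19) - 1733))/(-1919 + 593) = (39 + √((30 + 5*19) - 1733))/(-1919 + 593) = (39 + √((30 + 95) - 1733))/(-1326) = (39 + √(125 - 1733))*(-1/1326) = (39 + √(-1608))*(-1/1326) = (39 + 2*I*√402)*(-1/1326) = -1/34 - I*√402/663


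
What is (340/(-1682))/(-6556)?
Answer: 85/2756798 ≈ 3.0833e-5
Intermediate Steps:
(340/(-1682))/(-6556) = (340*(-1/1682))*(-1/6556) = -170/841*(-1/6556) = 85/2756798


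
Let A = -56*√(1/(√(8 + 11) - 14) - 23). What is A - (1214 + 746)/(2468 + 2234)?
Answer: -980/2351 - 56*I*√(323 - 23*√19)/√(14 - √19) ≈ -0.41684 - 269.17*I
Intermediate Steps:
A = -56*√(-23 + 1/(-14 + √19)) (A = -56*√(1/(√19 - 14) - 23) = -56*√(1/(-14 + √19) - 23) = -56*√(-23 + 1/(-14 + √19)) ≈ -269.17*I)
A - (1214 + 746)/(2468 + 2234) = -56*I*√(323 - 23*√19)/√(14 - √19) - (1214 + 746)/(2468 + 2234) = -56*I*√(323 - 23*√19)/√(14 - √19) - 1960/4702 = -56*I*√(323 - 23*√19)/√(14 - √19) - 1*980/2351 = -56*I*√(323 - 23*√19)/√(14 - √19) - 980/2351 = -980/2351 - 56*I*√(323 - 23*√19)/√(14 - √19)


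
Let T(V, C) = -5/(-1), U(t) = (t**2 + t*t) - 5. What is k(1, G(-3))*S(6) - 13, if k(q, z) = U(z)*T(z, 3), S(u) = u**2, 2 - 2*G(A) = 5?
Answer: -103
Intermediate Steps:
G(A) = -3/2 (G(A) = 1 - 1/2*5 = 1 - 5/2 = -3/2)
U(t) = -5 + 2*t**2 (U(t) = (t**2 + t**2) - 5 = 2*t**2 - 5 = -5 + 2*t**2)
T(V, C) = 5 (T(V, C) = -5*(-1) = 5)
k(q, z) = -25 + 10*z**2 (k(q, z) = (-5 + 2*z**2)*5 = -25 + 10*z**2)
k(1, G(-3))*S(6) - 13 = (-25 + 10*(-3/2)**2)*6**2 - 13 = (-25 + 10*(9/4))*36 - 13 = (-25 + 45/2)*36 - 13 = -5/2*36 - 13 = -90 - 13 = -103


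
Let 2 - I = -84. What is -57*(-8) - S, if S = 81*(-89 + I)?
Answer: 699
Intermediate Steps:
I = 86 (I = 2 - 1*(-84) = 2 + 84 = 86)
S = -243 (S = 81*(-89 + 86) = 81*(-3) = -243)
-57*(-8) - S = -57*(-8) - 1*(-243) = 456 + 243 = 699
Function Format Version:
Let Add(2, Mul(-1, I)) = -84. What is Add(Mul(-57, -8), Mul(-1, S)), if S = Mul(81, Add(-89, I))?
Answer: 699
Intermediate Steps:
I = 86 (I = Add(2, Mul(-1, -84)) = Add(2, 84) = 86)
S = -243 (S = Mul(81, Add(-89, 86)) = Mul(81, -3) = -243)
Add(Mul(-57, -8), Mul(-1, S)) = Add(Mul(-57, -8), Mul(-1, -243)) = Add(456, 243) = 699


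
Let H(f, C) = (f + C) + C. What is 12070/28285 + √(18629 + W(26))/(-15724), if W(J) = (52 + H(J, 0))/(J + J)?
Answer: 2414/5657 - √74522/31448 ≈ 0.41805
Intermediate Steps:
H(f, C) = f + 2*C (H(f, C) = (C + f) + C = f + 2*C)
W(J) = (52 + J)/(2*J) (W(J) = (52 + (J + 2*0))/(J + J) = (52 + (J + 0))/((2*J)) = (52 + J)*(1/(2*J)) = (52 + J)/(2*J))
12070/28285 + √(18629 + W(26))/(-15724) = 12070/28285 + √(18629 + (½)*(52 + 26)/26)/(-15724) = 12070*(1/28285) + √(18629 + (½)*(1/26)*78)*(-1/15724) = 2414/5657 + √(18629 + 3/2)*(-1/15724) = 2414/5657 + √(37261/2)*(-1/15724) = 2414/5657 + (√74522/2)*(-1/15724) = 2414/5657 - √74522/31448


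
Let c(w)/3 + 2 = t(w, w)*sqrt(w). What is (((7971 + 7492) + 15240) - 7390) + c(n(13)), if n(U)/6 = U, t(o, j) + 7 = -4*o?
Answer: 23307 - 957*sqrt(78) ≈ 14855.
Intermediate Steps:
t(o, j) = -7 - 4*o
n(U) = 6*U
c(w) = -6 + 3*sqrt(w)*(-7 - 4*w) (c(w) = -6 + 3*((-7 - 4*w)*sqrt(w)) = -6 + 3*(sqrt(w)*(-7 - 4*w)) = -6 + 3*sqrt(w)*(-7 - 4*w))
(((7971 + 7492) + 15240) - 7390) + c(n(13)) = (((7971 + 7492) + 15240) - 7390) + (-6 + 3*sqrt(6*13)*(-7 - 24*13)) = ((15463 + 15240) - 7390) + (-6 + 3*sqrt(78)*(-7 - 4*78)) = (30703 - 7390) + (-6 + 3*sqrt(78)*(-7 - 312)) = 23313 + (-6 + 3*sqrt(78)*(-319)) = 23313 + (-6 - 957*sqrt(78)) = 23307 - 957*sqrt(78)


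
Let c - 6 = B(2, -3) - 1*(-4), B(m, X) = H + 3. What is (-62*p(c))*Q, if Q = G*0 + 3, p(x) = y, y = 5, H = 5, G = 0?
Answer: -930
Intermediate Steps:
B(m, X) = 8 (B(m, X) = 5 + 3 = 8)
c = 18 (c = 6 + (8 - 1*(-4)) = 6 + (8 + 4) = 6 + 12 = 18)
p(x) = 5
Q = 3 (Q = 0*0 + 3 = 0 + 3 = 3)
(-62*p(c))*Q = -62*5*3 = -310*3 = -930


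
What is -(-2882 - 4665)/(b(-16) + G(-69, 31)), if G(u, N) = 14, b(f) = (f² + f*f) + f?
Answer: 7547/510 ≈ 14.798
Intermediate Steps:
b(f) = f + 2*f² (b(f) = (f² + f²) + f = 2*f² + f = f + 2*f²)
-(-2882 - 4665)/(b(-16) + G(-69, 31)) = -(-2882 - 4665)/(-16*(1 + 2*(-16)) + 14) = -(-7547)/(-16*(1 - 32) + 14) = -(-7547)/(-16*(-31) + 14) = -(-7547)/(496 + 14) = -(-7547)/510 = -1*(-7547/510) = 7547/510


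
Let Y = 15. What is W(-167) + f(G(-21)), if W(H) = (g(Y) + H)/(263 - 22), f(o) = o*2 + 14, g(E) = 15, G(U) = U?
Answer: -6900/241 ≈ -28.631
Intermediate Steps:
f(o) = 14 + 2*o (f(o) = 2*o + 14 = 14 + 2*o)
W(H) = 15/241 + H/241 (W(H) = (15 + H)/(263 - 22) = (15 + H)/241 = (15 + H)*(1/241) = 15/241 + H/241)
W(-167) + f(G(-21)) = (15/241 + (1/241)*(-167)) + (14 + 2*(-21)) = (15/241 - 167/241) + (14 - 42) = -152/241 - 28 = -6900/241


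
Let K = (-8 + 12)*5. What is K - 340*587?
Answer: -199560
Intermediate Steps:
K = 20 (K = 4*5 = 20)
K - 340*587 = 20 - 340*587 = 20 - 199580 = -199560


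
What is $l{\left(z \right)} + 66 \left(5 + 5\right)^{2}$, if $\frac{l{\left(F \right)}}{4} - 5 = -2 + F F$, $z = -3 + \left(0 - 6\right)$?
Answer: $6936$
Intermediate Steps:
$z = -9$ ($z = -3 + \left(0 - 6\right) = -3 - 6 = -9$)
$l{\left(F \right)} = 12 + 4 F^{2}$ ($l{\left(F \right)} = 20 + 4 \left(-2 + F F\right) = 20 + 4 \left(-2 + F^{2}\right) = 20 + \left(-8 + 4 F^{2}\right) = 12 + 4 F^{2}$)
$l{\left(z \right)} + 66 \left(5 + 5\right)^{2} = \left(12 + 4 \left(-9\right)^{2}\right) + 66 \left(5 + 5\right)^{2} = \left(12 + 4 \cdot 81\right) + 66 \cdot 10^{2} = \left(12 + 324\right) + 66 \cdot 100 = 336 + 6600 = 6936$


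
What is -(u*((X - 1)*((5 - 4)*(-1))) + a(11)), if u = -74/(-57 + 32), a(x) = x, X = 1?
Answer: -11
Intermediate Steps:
u = 74/25 (u = -74/(-25) = -74*(-1/25) = 74/25 ≈ 2.9600)
-(u*((X - 1)*((5 - 4)*(-1))) + a(11)) = -(74*((1 - 1)*((5 - 4)*(-1)))/25 + 11) = -(74*(0*(1*(-1)))/25 + 11) = -(74*(0*(-1))/25 + 11) = -((74/25)*0 + 11) = -(0 + 11) = -1*11 = -11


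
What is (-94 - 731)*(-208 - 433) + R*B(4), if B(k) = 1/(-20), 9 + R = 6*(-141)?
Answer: 2115471/4 ≈ 5.2887e+5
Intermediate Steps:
R = -855 (R = -9 + 6*(-141) = -9 - 846 = -855)
B(k) = -1/20
(-94 - 731)*(-208 - 433) + R*B(4) = (-94 - 731)*(-208 - 433) - 855*(-1/20) = -825*(-641) + 171/4 = 528825 + 171/4 = 2115471/4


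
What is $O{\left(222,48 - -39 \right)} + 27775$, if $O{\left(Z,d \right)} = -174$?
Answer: $27601$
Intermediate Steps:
$O{\left(222,48 - -39 \right)} + 27775 = -174 + 27775 = 27601$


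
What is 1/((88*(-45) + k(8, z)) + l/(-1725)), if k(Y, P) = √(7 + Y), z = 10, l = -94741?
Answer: -11620046775/45377140680706 - 2975625*√15/45377140680706 ≈ -0.00025633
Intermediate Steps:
1/((88*(-45) + k(8, z)) + l/(-1725)) = 1/((88*(-45) + √(7 + 8)) - 94741/(-1725)) = 1/((-3960 + √15) - 94741*(-1/1725)) = 1/((-3960 + √15) + 94741/1725) = 1/(-6736259/1725 + √15)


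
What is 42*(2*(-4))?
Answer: -336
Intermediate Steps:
42*(2*(-4)) = 42*(-8) = -336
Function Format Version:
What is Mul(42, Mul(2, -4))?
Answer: -336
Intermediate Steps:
Mul(42, Mul(2, -4)) = Mul(42, -8) = -336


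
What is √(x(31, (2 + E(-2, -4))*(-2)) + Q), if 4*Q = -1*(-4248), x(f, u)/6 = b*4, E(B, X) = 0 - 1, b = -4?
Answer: √966 ≈ 31.081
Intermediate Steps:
E(B, X) = -1
x(f, u) = -96 (x(f, u) = 6*(-4*4) = 6*(-16) = -96)
Q = 1062 (Q = (-1*(-4248))/4 = (¼)*4248 = 1062)
√(x(31, (2 + E(-2, -4))*(-2)) + Q) = √(-96 + 1062) = √966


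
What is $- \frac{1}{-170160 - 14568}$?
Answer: $\frac{1}{184728} \approx 5.4134 \cdot 10^{-6}$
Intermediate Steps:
$- \frac{1}{-170160 - 14568} = - \frac{1}{-184728} = \left(-1\right) \left(- \frac{1}{184728}\right) = \frac{1}{184728}$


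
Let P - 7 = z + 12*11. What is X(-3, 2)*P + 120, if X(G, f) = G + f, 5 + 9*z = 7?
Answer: -173/9 ≈ -19.222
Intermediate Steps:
z = 2/9 (z = -5/9 + (1/9)*7 = -5/9 + 7/9 = 2/9 ≈ 0.22222)
P = 1253/9 (P = 7 + (2/9 + 12*11) = 7 + (2/9 + 132) = 7 + 1190/9 = 1253/9 ≈ 139.22)
X(-3, 2)*P + 120 = (-3 + 2)*(1253/9) + 120 = -1*1253/9 + 120 = -1253/9 + 120 = -173/9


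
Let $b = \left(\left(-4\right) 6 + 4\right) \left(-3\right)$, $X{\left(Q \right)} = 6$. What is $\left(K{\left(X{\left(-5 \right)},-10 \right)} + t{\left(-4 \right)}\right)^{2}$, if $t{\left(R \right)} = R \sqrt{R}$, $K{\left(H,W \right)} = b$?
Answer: $3536 - 960 i \approx 3536.0 - 960.0 i$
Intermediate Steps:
$b = 60$ ($b = \left(-24 + 4\right) \left(-3\right) = \left(-20\right) \left(-3\right) = 60$)
$K{\left(H,W \right)} = 60$
$t{\left(R \right)} = R^{\frac{3}{2}}$
$\left(K{\left(X{\left(-5 \right)},-10 \right)} + t{\left(-4 \right)}\right)^{2} = \left(60 + \left(-4\right)^{\frac{3}{2}}\right)^{2} = \left(60 - 8 i\right)^{2}$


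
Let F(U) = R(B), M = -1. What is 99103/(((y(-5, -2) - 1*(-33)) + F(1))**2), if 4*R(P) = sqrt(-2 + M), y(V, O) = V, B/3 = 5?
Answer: 1585648/(112 + I*sqrt(3))**2 ≈ 126.32 - 3.9078*I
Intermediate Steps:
B = 15 (B = 3*5 = 15)
R(P) = I*sqrt(3)/4 (R(P) = sqrt(-2 - 1)/4 = sqrt(-3)/4 = (I*sqrt(3))/4 = I*sqrt(3)/4)
F(U) = I*sqrt(3)/4
99103/(((y(-5, -2) - 1*(-33)) + F(1))**2) = 99103/(((-5 - 1*(-33)) + I*sqrt(3)/4)**2) = 99103/(((-5 + 33) + I*sqrt(3)/4)**2) = 99103/((28 + I*sqrt(3)/4)**2) = 99103/(28 + I*sqrt(3)/4)**2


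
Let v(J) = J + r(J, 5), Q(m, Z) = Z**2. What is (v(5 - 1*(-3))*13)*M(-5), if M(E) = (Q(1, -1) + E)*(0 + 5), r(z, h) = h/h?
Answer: -2340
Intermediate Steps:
r(z, h) = 1
v(J) = 1 + J (v(J) = J + 1 = 1 + J)
M(E) = 5 + 5*E (M(E) = ((-1)**2 + E)*(0 + 5) = (1 + E)*5 = 5 + 5*E)
(v(5 - 1*(-3))*13)*M(-5) = ((1 + (5 - 1*(-3)))*13)*(5 + 5*(-5)) = ((1 + (5 + 3))*13)*(5 - 25) = ((1 + 8)*13)*(-20) = (9*13)*(-20) = 117*(-20) = -2340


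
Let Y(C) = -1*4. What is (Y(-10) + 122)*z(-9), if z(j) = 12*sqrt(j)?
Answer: 4248*I ≈ 4248.0*I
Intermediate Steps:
Y(C) = -4
(Y(-10) + 122)*z(-9) = (-4 + 122)*(12*sqrt(-9)) = 118*(12*(3*I)) = 118*(36*I) = 4248*I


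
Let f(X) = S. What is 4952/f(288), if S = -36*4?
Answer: -619/18 ≈ -34.389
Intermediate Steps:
S = -144
f(X) = -144
4952/f(288) = 4952/(-144) = 4952*(-1/144) = -619/18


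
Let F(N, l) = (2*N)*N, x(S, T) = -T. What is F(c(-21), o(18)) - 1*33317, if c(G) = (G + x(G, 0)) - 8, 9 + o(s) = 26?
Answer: -31635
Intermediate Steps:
o(s) = 17 (o(s) = -9 + 26 = 17)
c(G) = -8 + G (c(G) = (G - 1*0) - 8 = (G + 0) - 8 = G - 8 = -8 + G)
F(N, l) = 2*N²
F(c(-21), o(18)) - 1*33317 = 2*(-8 - 21)² - 1*33317 = 2*(-29)² - 33317 = 2*841 - 33317 = 1682 - 33317 = -31635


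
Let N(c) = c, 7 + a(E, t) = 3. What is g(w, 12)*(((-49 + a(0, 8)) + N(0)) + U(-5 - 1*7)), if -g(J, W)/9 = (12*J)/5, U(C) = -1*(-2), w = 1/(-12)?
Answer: -459/5 ≈ -91.800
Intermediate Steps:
a(E, t) = -4 (a(E, t) = -7 + 3 = -4)
w = -1/12 ≈ -0.083333
U(C) = 2
g(J, W) = -108*J/5 (g(J, W) = -9*12*J/5 = -108*J/5)
g(w, 12)*(((-49 + a(0, 8)) + N(0)) + U(-5 - 1*7)) = (-108/5*(-1/12))*(((-49 - 4) + 0) + 2) = 9*((-53 + 0) + 2)/5 = 9*(-53 + 2)/5 = (9/5)*(-51) = -459/5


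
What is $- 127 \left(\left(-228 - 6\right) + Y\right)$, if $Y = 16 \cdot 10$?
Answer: $9398$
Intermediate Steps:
$Y = 160$
$- 127 \left(\left(-228 - 6\right) + Y\right) = - 127 \left(\left(-228 - 6\right) + 160\right) = - 127 \left(-234 + 160\right) = \left(-127\right) \left(-74\right) = 9398$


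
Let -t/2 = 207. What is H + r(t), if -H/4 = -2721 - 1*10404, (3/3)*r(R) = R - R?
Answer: 52500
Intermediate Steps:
t = -414 (t = -2*207 = -414)
r(R) = 0 (r(R) = R - R = 0)
H = 52500 (H = -4*(-2721 - 1*10404) = -4*(-2721 - 10404) = -4*(-13125) = 52500)
H + r(t) = 52500 + 0 = 52500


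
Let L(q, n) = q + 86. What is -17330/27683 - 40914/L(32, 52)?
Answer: -567333601/1633297 ≈ -347.35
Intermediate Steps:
L(q, n) = 86 + q
-17330/27683 - 40914/L(32, 52) = -17330/27683 - 40914/(86 + 32) = -17330*1/27683 - 40914/118 = -17330/27683 - 40914*1/118 = -17330/27683 - 20457/59 = -567333601/1633297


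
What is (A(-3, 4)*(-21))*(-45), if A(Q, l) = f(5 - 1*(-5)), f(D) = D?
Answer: 9450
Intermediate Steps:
A(Q, l) = 10 (A(Q, l) = 5 - 1*(-5) = 5 + 5 = 10)
(A(-3, 4)*(-21))*(-45) = (10*(-21))*(-45) = -210*(-45) = 9450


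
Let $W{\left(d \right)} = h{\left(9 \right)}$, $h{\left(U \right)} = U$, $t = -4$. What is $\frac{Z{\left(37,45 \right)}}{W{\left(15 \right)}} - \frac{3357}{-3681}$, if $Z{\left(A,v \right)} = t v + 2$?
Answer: $- \frac{69445}{3681} \approx -18.866$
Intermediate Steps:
$Z{\left(A,v \right)} = 2 - 4 v$ ($Z{\left(A,v \right)} = - 4 v + 2 = 2 - 4 v$)
$W{\left(d \right)} = 9$
$\frac{Z{\left(37,45 \right)}}{W{\left(15 \right)}} - \frac{3357}{-3681} = \frac{2 - 180}{9} - \frac{3357}{-3681} = \left(2 - 180\right) \frac{1}{9} - - \frac{373}{409} = \left(-178\right) \frac{1}{9} + \frac{373}{409} = - \frac{178}{9} + \frac{373}{409} = - \frac{69445}{3681}$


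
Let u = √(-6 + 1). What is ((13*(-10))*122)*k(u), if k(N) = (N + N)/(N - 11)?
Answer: -79300/63 + 174460*I*√5/63 ≈ -1258.7 + 6192.1*I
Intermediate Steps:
u = I*√5 (u = √(-5) = I*√5 ≈ 2.2361*I)
k(N) = 2*N/(-11 + N) (k(N) = (2*N)/(-11 + N) = 2*N/(-11 + N))
((13*(-10))*122)*k(u) = ((13*(-10))*122)*(2*(I*√5)/(-11 + I*√5)) = (-130*122)*(2*I*√5/(-11 + I*√5)) = -31720*I*√5/(-11 + I*√5)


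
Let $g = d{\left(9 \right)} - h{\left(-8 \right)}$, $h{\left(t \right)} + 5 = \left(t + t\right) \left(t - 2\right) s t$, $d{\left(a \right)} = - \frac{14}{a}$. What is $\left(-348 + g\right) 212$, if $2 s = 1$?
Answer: $\frac{563708}{9} \approx 62634.0$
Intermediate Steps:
$s = \frac{1}{2}$ ($s = \frac{1}{2} \cdot 1 = \frac{1}{2} \approx 0.5$)
$h{\left(t \right)} = -5 + t^{2} \left(-2 + t\right)$ ($h{\left(t \right)} = -5 + \left(t + t\right) \left(t - 2\right) \frac{1}{2} t = -5 + 2 t \left(-2 + t\right) \frac{1}{2} t = -5 + t \left(-2 + t\right) t = -5 + t^{2} \left(-2 + t\right)$)
$g = \frac{5791}{9}$ ($g = - \frac{14}{9} - \left(-5 + \left(-8\right)^{3} - 2 \left(-8\right)^{2}\right) = \left(-14\right) \frac{1}{9} - \left(-5 - 512 - 128\right) = - \frac{14}{9} - \left(-5 - 512 - 128\right) = - \frac{14}{9} - -645 = - \frac{14}{9} + 645 = \frac{5791}{9} \approx 643.44$)
$\left(-348 + g\right) 212 = \left(-348 + \frac{5791}{9}\right) 212 = \frac{2659}{9} \cdot 212 = \frac{563708}{9}$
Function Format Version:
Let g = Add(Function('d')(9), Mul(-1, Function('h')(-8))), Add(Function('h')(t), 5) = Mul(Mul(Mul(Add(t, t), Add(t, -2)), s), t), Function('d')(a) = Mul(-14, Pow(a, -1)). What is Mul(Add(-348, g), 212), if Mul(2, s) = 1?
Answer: Rational(563708, 9) ≈ 62634.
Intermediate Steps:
s = Rational(1, 2) (s = Mul(Rational(1, 2), 1) = Rational(1, 2) ≈ 0.50000)
Function('h')(t) = Add(-5, Mul(Pow(t, 2), Add(-2, t))) (Function('h')(t) = Add(-5, Mul(Mul(Mul(Add(t, t), Add(t, -2)), Rational(1, 2)), t)) = Add(-5, Mul(Mul(Mul(Mul(2, t), Add(-2, t)), Rational(1, 2)), t)) = Add(-5, Mul(Mul(Mul(2, t, Add(-2, t)), Rational(1, 2)), t)) = Add(-5, Mul(Mul(t, Add(-2, t)), t)) = Add(-5, Mul(Pow(t, 2), Add(-2, t))))
g = Rational(5791, 9) (g = Add(Mul(-14, Pow(9, -1)), Mul(-1, Add(-5, Pow(-8, 3), Mul(-2, Pow(-8, 2))))) = Add(Mul(-14, Rational(1, 9)), Mul(-1, Add(-5, -512, Mul(-2, 64)))) = Add(Rational(-14, 9), Mul(-1, Add(-5, -512, -128))) = Add(Rational(-14, 9), Mul(-1, -645)) = Add(Rational(-14, 9), 645) = Rational(5791, 9) ≈ 643.44)
Mul(Add(-348, g), 212) = Mul(Add(-348, Rational(5791, 9)), 212) = Mul(Rational(2659, 9), 212) = Rational(563708, 9)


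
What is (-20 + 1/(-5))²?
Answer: 10201/25 ≈ 408.04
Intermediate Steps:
(-20 + 1/(-5))² = (-20 - ⅕)² = (-101/5)² = 10201/25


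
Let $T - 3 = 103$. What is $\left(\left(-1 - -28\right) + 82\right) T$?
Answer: $11554$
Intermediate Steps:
$T = 106$ ($T = 3 + 103 = 106$)
$\left(\left(-1 - -28\right) + 82\right) T = \left(\left(-1 - -28\right) + 82\right) 106 = \left(\left(-1 + 28\right) + 82\right) 106 = \left(27 + 82\right) 106 = 109 \cdot 106 = 11554$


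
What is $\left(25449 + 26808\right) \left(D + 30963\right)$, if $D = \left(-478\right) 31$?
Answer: $843689265$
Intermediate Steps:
$D = -14818$
$\left(25449 + 26808\right) \left(D + 30963\right) = \left(25449 + 26808\right) \left(-14818 + 30963\right) = 52257 \cdot 16145 = 843689265$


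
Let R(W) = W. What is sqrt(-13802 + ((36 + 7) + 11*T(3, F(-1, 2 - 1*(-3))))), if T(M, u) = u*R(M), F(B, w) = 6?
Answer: I*sqrt(13561) ≈ 116.45*I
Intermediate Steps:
T(M, u) = M*u (T(M, u) = u*M = M*u)
sqrt(-13802 + ((36 + 7) + 11*T(3, F(-1, 2 - 1*(-3))))) = sqrt(-13802 + ((36 + 7) + 11*(3*6))) = sqrt(-13802 + (43 + 11*18)) = sqrt(-13802 + (43 + 198)) = sqrt(-13802 + 241) = sqrt(-13561) = I*sqrt(13561)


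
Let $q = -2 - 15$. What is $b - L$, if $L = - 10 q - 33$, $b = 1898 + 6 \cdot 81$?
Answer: $2247$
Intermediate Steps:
$q = -17$ ($q = -2 - 15 = -17$)
$b = 2384$ ($b = 1898 + 486 = 2384$)
$L = 137$ ($L = \left(-10\right) \left(-17\right) - 33 = 170 - 33 = 137$)
$b - L = 2384 - 137 = 2247$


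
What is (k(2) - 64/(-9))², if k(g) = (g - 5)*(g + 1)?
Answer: 289/81 ≈ 3.5679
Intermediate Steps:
k(g) = (1 + g)*(-5 + g) (k(g) = (-5 + g)*(1 + g) = (1 + g)*(-5 + g))
(k(2) - 64/(-9))² = ((-5 + 2² - 4*2) - 64/(-9))² = ((-5 + 4 - 8) - 64*(-⅑))² = (-9 + 64/9)² = (-17/9)² = 289/81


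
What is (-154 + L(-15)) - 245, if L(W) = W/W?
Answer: -398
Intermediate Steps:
L(W) = 1
(-154 + L(-15)) - 245 = (-154 + 1) - 245 = -153 - 245 = -398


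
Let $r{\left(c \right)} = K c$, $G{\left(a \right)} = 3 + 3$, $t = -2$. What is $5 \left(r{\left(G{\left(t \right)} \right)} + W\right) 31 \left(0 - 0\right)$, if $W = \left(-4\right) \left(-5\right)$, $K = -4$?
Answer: $0$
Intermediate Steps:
$G{\left(a \right)} = 6$
$W = 20$
$r{\left(c \right)} = - 4 c$
$5 \left(r{\left(G{\left(t \right)} \right)} + W\right) 31 \left(0 - 0\right) = 5 \left(\left(-4\right) 6 + 20\right) 31 \left(0 - 0\right) = 5 \left(-24 + 20\right) 31 \left(0 + 0\right) = 5 \left(-4\right) 31 \cdot 0 = \left(-20\right) 31 \cdot 0 = \left(-620\right) 0 = 0$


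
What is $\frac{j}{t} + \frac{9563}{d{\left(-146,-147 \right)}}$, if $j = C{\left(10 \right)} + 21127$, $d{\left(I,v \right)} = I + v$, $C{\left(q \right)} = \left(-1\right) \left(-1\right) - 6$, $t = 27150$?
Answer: $- \frac{126723352}{3977475} \approx -31.86$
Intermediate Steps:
$C{\left(q \right)} = -5$ ($C{\left(q \right)} = 1 - 6 = -5$)
$j = 21122$ ($j = -5 + 21127 = 21122$)
$\frac{j}{t} + \frac{9563}{d{\left(-146,-147 \right)}} = \frac{21122}{27150} + \frac{9563}{-146 - 147} = 21122 \cdot \frac{1}{27150} + \frac{9563}{-293} = \frac{10561}{13575} + 9563 \left(- \frac{1}{293}\right) = \frac{10561}{13575} - \frac{9563}{293} = - \frac{126723352}{3977475}$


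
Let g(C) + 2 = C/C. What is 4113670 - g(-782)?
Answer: 4113671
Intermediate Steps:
g(C) = -1 (g(C) = -2 + C/C = -2 + 1 = -1)
4113670 - g(-782) = 4113670 - 1*(-1) = 4113670 + 1 = 4113671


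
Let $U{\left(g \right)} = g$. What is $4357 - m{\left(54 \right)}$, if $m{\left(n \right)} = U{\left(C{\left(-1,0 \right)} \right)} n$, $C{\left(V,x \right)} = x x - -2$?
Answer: $4249$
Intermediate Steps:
$C{\left(V,x \right)} = 2 + x^{2}$ ($C{\left(V,x \right)} = x^{2} + 2 = 2 + x^{2}$)
$m{\left(n \right)} = 2 n$ ($m{\left(n \right)} = \left(2 + 0^{2}\right) n = \left(2 + 0\right) n = 2 n$)
$4357 - m{\left(54 \right)} = 4357 - 2 \cdot 54 = 4357 - 108 = 4249$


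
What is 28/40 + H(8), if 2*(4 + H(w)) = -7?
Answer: -34/5 ≈ -6.8000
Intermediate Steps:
H(w) = -15/2 (H(w) = -4 + (½)*(-7) = -4 - 7/2 = -15/2)
28/40 + H(8) = 28/40 - 15/2 = 28*(1/40) - 15/2 = 7/10 - 15/2 = -34/5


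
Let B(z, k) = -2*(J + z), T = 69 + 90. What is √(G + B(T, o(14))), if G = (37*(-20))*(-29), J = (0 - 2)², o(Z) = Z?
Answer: √21134 ≈ 145.38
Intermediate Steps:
T = 159
J = 4 (J = (-2)² = 4)
B(z, k) = -8 - 2*z (B(z, k) = -2*(4 + z) = -8 - 2*z)
G = 21460 (G = -740*(-29) = 21460)
√(G + B(T, o(14))) = √(21460 + (-8 - 2*159)) = √(21460 + (-8 - 318)) = √(21460 - 326) = √21134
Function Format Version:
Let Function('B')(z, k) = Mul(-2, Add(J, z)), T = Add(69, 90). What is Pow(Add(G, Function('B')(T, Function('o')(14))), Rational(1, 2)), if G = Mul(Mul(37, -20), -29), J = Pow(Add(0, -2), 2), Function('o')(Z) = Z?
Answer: Pow(21134, Rational(1, 2)) ≈ 145.38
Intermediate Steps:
T = 159
J = 4 (J = Pow(-2, 2) = 4)
Function('B')(z, k) = Add(-8, Mul(-2, z)) (Function('B')(z, k) = Mul(-2, Add(4, z)) = Add(-8, Mul(-2, z)))
G = 21460 (G = Mul(-740, -29) = 21460)
Pow(Add(G, Function('B')(T, Function('o')(14))), Rational(1, 2)) = Pow(Add(21460, Add(-8, Mul(-2, 159))), Rational(1, 2)) = Pow(Add(21460, Add(-8, -318)), Rational(1, 2)) = Pow(Add(21460, -326), Rational(1, 2)) = Pow(21134, Rational(1, 2))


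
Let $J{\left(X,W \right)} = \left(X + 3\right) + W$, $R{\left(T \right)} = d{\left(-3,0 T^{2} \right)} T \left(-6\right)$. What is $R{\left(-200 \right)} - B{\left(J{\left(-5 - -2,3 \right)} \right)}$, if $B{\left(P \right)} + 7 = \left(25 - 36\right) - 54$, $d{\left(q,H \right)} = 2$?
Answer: $2472$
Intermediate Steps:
$R{\left(T \right)} = - 12 T$ ($R{\left(T \right)} = 2 T \left(-6\right) = - 12 T$)
$J{\left(X,W \right)} = 3 + W + X$ ($J{\left(X,W \right)} = \left(3 + X\right) + W = 3 + W + X$)
$B{\left(P \right)} = -72$ ($B{\left(P \right)} = -7 + \left(\left(25 - 36\right) - 54\right) = -7 - 65 = -72$)
$R{\left(-200 \right)} - B{\left(J{\left(-5 - -2,3 \right)} \right)} = \left(-12\right) \left(-200\right) - -72 = 2400 + 72 = 2472$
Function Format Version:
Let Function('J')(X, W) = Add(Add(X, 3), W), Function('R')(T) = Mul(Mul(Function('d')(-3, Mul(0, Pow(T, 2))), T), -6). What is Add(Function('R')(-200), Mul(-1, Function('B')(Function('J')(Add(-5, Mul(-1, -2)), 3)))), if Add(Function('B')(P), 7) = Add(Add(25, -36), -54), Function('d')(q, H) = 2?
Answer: 2472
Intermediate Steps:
Function('R')(T) = Mul(-12, T) (Function('R')(T) = Mul(Mul(2, T), -6) = Mul(-12, T))
Function('J')(X, W) = Add(3, W, X) (Function('J')(X, W) = Add(Add(3, X), W) = Add(3, W, X))
Function('B')(P) = -72 (Function('B')(P) = Add(-7, Add(Add(25, -36), -54)) = Add(-7, Add(-11, -54)) = Add(-7, -65) = -72)
Add(Function('R')(-200), Mul(-1, Function('B')(Function('J')(Add(-5, Mul(-1, -2)), 3)))) = Add(Mul(-12, -200), Mul(-1, -72)) = Add(2400, 72) = 2472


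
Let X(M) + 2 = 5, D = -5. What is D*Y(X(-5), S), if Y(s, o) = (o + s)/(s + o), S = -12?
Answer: -5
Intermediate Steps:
X(M) = 3 (X(M) = -2 + 5 = 3)
Y(s, o) = 1 (Y(s, o) = (o + s)/(o + s) = 1)
D*Y(X(-5), S) = -5*1 = -5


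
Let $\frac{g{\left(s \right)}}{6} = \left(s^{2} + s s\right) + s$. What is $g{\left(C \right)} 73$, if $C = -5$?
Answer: $19710$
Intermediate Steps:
$g{\left(s \right)} = 6 s + 12 s^{2}$ ($g{\left(s \right)} = 6 \left(\left(s^{2} + s s\right) + s\right) = 6 \left(\left(s^{2} + s^{2}\right) + s\right) = 6 \left(2 s^{2} + s\right) = 6 \left(s + 2 s^{2}\right) = 6 s + 12 s^{2}$)
$g{\left(C \right)} 73 = 6 \left(-5\right) \left(1 + 2 \left(-5\right)\right) 73 = 6 \left(-5\right) \left(1 - 10\right) 73 = 6 \left(-5\right) \left(-9\right) 73 = 270 \cdot 73 = 19710$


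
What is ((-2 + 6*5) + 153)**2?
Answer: 32761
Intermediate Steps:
((-2 + 6*5) + 153)**2 = ((-2 + 30) + 153)**2 = (28 + 153)**2 = 181**2 = 32761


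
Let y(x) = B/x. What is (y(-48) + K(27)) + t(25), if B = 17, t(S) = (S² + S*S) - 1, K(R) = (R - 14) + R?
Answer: 61855/48 ≈ 1288.6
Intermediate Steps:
K(R) = -14 + 2*R (K(R) = (-14 + R) + R = -14 + 2*R)
t(S) = -1 + 2*S² (t(S) = (S² + S²) - 1 = 2*S² - 1 = -1 + 2*S²)
y(x) = 17/x
(y(-48) + K(27)) + t(25) = (17/(-48) + (-14 + 2*27)) + (-1 + 2*25²) = (17*(-1/48) + (-14 + 54)) + (-1 + 2*625) = (-17/48 + 40) + (-1 + 1250) = 1903/48 + 1249 = 61855/48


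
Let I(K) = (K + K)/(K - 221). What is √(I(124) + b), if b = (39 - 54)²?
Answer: √2092969/97 ≈ 14.915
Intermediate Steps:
I(K) = 2*K/(-221 + K) (I(K) = (2*K)/(-221 + K) = 2*K/(-221 + K))
b = 225 (b = (-15)² = 225)
√(I(124) + b) = √(2*124/(-221 + 124) + 225) = √(2*124/(-97) + 225) = √(2*124*(-1/97) + 225) = √(-248/97 + 225) = √(21577/97) = √2092969/97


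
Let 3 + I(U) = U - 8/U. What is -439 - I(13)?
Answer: -5829/13 ≈ -448.38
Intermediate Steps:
I(U) = -3 + U - 8/U (I(U) = -3 + (U - 8/U) = -3 + U - 8/U)
-439 - I(13) = -439 - (-3 + 13 - 8/13) = -439 - 1*122/13 = -439 - 122/13 = -5829/13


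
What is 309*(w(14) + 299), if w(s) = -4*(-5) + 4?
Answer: 99807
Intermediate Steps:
w(s) = 24 (w(s) = 20 + 4 = 24)
309*(w(14) + 299) = 309*(24 + 299) = 309*323 = 99807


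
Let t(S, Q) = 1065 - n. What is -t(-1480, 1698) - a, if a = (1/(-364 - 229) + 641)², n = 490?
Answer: -144687330719/351649 ≈ -4.1145e+5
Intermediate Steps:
t(S, Q) = 575 (t(S, Q) = 1065 - 1*490 = 1065 - 490 = 575)
a = 144485132544/351649 (a = (1/(-593) + 641)² = (-1/593 + 641)² = (380112/593)² = 144485132544/351649 ≈ 4.1088e+5)
-t(-1480, 1698) - a = -1*575 - 1*144485132544/351649 = -575 - 144485132544/351649 = -144687330719/351649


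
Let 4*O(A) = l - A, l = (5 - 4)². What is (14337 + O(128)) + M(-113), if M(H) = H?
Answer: 56769/4 ≈ 14192.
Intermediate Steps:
l = 1 (l = 1² = 1)
O(A) = ¼ - A/4 (O(A) = (1 - A)/4 = ¼ - A/4)
(14337 + O(128)) + M(-113) = (14337 + (¼ - ¼*128)) - 113 = (14337 + (¼ - 32)) - 113 = (14337 - 127/4) - 113 = 57221/4 - 113 = 56769/4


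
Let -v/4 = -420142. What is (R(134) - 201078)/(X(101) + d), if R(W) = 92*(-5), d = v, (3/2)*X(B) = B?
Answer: -302307/2520953 ≈ -0.11992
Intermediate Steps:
v = 1680568 (v = -4*(-420142) = 1680568)
X(B) = 2*B/3
d = 1680568
R(W) = -460
(R(134) - 201078)/(X(101) + d) = (-460 - 201078)/((2/3)*101 + 1680568) = -201538/(202/3 + 1680568) = -201538/5041906/3 = -201538*3/5041906 = -302307/2520953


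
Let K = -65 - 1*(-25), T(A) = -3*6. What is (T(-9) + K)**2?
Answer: 3364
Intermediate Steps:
T(A) = -18
K = -40 (K = -65 + 25 = -40)
(T(-9) + K)**2 = (-18 - 40)**2 = (-58)**2 = 3364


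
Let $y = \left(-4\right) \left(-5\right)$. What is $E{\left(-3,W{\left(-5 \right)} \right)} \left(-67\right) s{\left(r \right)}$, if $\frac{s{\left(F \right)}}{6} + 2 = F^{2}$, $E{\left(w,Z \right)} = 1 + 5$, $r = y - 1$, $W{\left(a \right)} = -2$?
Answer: $-865908$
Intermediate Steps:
$y = 20$
$r = 19$ ($r = 20 - 1 = 19$)
$E{\left(w,Z \right)} = 6$
$s{\left(F \right)} = -12 + 6 F^{2}$
$E{\left(-3,W{\left(-5 \right)} \right)} \left(-67\right) s{\left(r \right)} = 6 \left(-67\right) \left(-12 + 6 \cdot 19^{2}\right) = - 402 \left(-12 + 6 \cdot 361\right) = - 402 \left(-12 + 2166\right) = \left(-402\right) 2154 = -865908$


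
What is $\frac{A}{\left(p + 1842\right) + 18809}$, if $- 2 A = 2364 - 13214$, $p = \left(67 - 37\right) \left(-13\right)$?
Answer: $\frac{5425}{20261} \approx 0.26776$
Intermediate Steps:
$p = -390$ ($p = 30 \left(-13\right) = -390$)
$A = 5425$ ($A = - \frac{2364 - 13214}{2} = \left(- \frac{1}{2}\right) \left(-10850\right) = 5425$)
$\frac{A}{\left(p + 1842\right) + 18809} = \frac{5425}{\left(-390 + 1842\right) + 18809} = \frac{5425}{1452 + 18809} = \frac{5425}{20261}$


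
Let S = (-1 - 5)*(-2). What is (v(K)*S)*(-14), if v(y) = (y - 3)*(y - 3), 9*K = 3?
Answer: -3584/3 ≈ -1194.7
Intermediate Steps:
K = 1/3 (K = (1/9)*3 = 1/3 ≈ 0.33333)
v(y) = (-3 + y)**2 (v(y) = (-3 + y)*(-3 + y) = (-3 + y)**2)
S = 12 (S = -6*(-2) = 12)
(v(K)*S)*(-14) = ((-3 + 1/3)**2*12)*(-14) = ((-8/3)**2*12)*(-14) = ((64/9)*12)*(-14) = (256/3)*(-14) = -3584/3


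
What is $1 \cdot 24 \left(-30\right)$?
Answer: $-720$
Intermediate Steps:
$1 \cdot 24 \left(-30\right) = 24 \left(-30\right) = -720$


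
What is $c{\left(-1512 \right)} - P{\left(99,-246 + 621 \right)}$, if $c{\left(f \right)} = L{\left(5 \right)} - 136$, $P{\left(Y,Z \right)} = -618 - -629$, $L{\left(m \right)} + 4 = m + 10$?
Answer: $-136$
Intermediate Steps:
$L{\left(m \right)} = 6 + m$ ($L{\left(m \right)} = -4 + \left(m + 10\right) = -4 + \left(10 + m\right) = 6 + m$)
$P{\left(Y,Z \right)} = 11$ ($P{\left(Y,Z \right)} = -618 + 629 = 11$)
$c{\left(f \right)} = -125$ ($c{\left(f \right)} = \left(6 + 5\right) - 136 = 11 - 136 = -125$)
$c{\left(-1512 \right)} - P{\left(99,-246 + 621 \right)} = -125 - 11 = -136$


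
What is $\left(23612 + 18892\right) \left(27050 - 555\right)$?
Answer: $1126143480$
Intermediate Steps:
$\left(23612 + 18892\right) \left(27050 - 555\right) = 42504 \cdot 26495 = 1126143480$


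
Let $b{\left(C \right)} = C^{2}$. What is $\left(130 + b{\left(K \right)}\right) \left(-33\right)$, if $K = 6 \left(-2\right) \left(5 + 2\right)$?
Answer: $-237138$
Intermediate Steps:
$K = -84$ ($K = \left(-12\right) 7 = -84$)
$\left(130 + b{\left(K \right)}\right) \left(-33\right) = \left(130 + \left(-84\right)^{2}\right) \left(-33\right) = \left(130 + 7056\right) \left(-33\right) = 7186 \left(-33\right) = -237138$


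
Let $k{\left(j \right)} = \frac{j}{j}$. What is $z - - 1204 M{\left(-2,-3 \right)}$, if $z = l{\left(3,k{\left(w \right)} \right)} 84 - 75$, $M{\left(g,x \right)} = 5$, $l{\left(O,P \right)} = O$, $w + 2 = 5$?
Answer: $6197$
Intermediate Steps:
$w = 3$ ($w = -2 + 5 = 3$)
$k{\left(j \right)} = 1$
$z = 177$ ($z = 3 \cdot 84 - 75 = 252 - 75 = 177$)
$z - - 1204 M{\left(-2,-3 \right)} = 177 - \left(-1204\right) 5 = 177 - -6020 = 177 + 6020 = 6197$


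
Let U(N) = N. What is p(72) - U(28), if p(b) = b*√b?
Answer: -28 + 432*√2 ≈ 582.94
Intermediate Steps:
p(b) = b^(3/2)
p(72) - U(28) = 72^(3/2) - 1*28 = 432*√2 - 28 = -28 + 432*√2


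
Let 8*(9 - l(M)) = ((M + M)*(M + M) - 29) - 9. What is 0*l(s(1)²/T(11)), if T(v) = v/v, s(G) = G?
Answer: 0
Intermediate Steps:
T(v) = 1
l(M) = 55/4 - M²/2 (l(M) = 9 - (((M + M)*(M + M) - 29) - 9)/8 = 9 - (((2*M)*(2*M) - 29) - 9)/8 = 9 - ((4*M² - 29) - 9)/8 = 9 - ((-29 + 4*M²) - 9)/8 = 9 - (-38 + 4*M²)/8 = 9 + (19/4 - M²/2) = 55/4 - M²/2)
0*l(s(1)²/T(11)) = 0*(55/4 - 1²/2) = 0*(55/4 - ½*1²) = 0*(55/4 - ½*1) = 0*(55/4 - ½) = 0*(53/4) = 0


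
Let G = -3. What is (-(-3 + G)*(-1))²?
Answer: 36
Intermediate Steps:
(-(-3 + G)*(-1))² = (-(-3 - 3)*(-1))² = (-(-6)*(-1))² = (-1*6)² = (-6)² = 36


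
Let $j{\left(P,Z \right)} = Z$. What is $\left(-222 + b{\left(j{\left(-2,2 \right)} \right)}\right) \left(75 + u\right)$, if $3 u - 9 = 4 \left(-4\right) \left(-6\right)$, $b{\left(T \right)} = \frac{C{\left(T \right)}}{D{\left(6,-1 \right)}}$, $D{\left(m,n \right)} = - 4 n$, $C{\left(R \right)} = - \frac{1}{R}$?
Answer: $- \frac{97735}{4} \approx -24434.0$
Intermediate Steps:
$b{\left(T \right)} = - \frac{1}{4 T}$ ($b{\left(T \right)} = \frac{\left(-1\right) \frac{1}{T}}{\left(-4\right) \left(-1\right)} = \frac{\left(-1\right) \frac{1}{T}}{4} = - \frac{1}{T} \frac{1}{4} = - \frac{1}{4 T}$)
$u = 35$ ($u = 3 + \frac{4 \left(-4\right) \left(-6\right)}{3} = 3 + \frac{\left(-16\right) \left(-6\right)}{3} = 3 + \frac{1}{3} \cdot 96 = 3 + 32 = 35$)
$\left(-222 + b{\left(j{\left(-2,2 \right)} \right)}\right) \left(75 + u\right) = \left(-222 - \frac{1}{4 \cdot 2}\right) \left(75 + 35\right) = \left(-222 - \frac{1}{8}\right) 110 = \left(- \frac{1777}{8}\right) 110 = - \frac{97735}{4}$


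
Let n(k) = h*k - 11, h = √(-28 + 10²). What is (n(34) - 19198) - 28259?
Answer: -47468 + 204*√2 ≈ -47180.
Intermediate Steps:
h = 6*√2 (h = √(-28 + 100) = √72 = 6*√2 ≈ 8.4853)
n(k) = -11 + 6*k*√2 (n(k) = (6*√2)*k - 11 = 6*k*√2 - 11 = -11 + 6*k*√2)
(n(34) - 19198) - 28259 = ((-11 + 6*34*√2) - 19198) - 28259 = ((-11 + 204*√2) - 19198) - 28259 = (-19209 + 204*√2) - 28259 = -47468 + 204*√2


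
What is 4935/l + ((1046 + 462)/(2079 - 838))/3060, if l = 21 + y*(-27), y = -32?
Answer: 312363328/56012535 ≈ 5.5767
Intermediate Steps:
l = 885 (l = 21 - 32*(-27) = 21 + 864 = 885)
4935/l + ((1046 + 462)/(2079 - 838))/3060 = 4935/885 + ((1046 + 462)/(2079 - 838))/3060 = 4935*(1/885) + (1508/1241)*(1/3060) = 329/59 + (1508*(1/1241))*(1/3060) = 329/59 + (1508/1241)*(1/3060) = 329/59 + 377/949365 = 312363328/56012535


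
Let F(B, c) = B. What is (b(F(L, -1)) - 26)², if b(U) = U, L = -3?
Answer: 841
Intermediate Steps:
(b(F(L, -1)) - 26)² = (-3 - 26)² = (-29)² = 841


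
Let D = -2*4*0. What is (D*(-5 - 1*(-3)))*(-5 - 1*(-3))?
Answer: 0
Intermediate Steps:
D = 0 (D = -8*0 = 0)
(D*(-5 - 1*(-3)))*(-5 - 1*(-3)) = (0*(-5 - 1*(-3)))*(-5 - 1*(-3)) = (0*(-5 + 3))*(-5 + 3) = (0*(-2))*(-2) = 0*(-2) = 0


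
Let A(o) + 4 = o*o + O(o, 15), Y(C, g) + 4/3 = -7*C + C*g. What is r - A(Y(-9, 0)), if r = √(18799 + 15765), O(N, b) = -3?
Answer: -34162/9 + 2*√8641 ≈ -3609.9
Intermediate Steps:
Y(C, g) = -4/3 - 7*C + C*g (Y(C, g) = -4/3 + (-7*C + C*g) = -4/3 - 7*C + C*g)
A(o) = -7 + o² (A(o) = -4 + (o*o - 3) = -4 + (o² - 3) = -4 + (-3 + o²) = -7 + o²)
r = 2*√8641 (r = √34564 = 2*√8641 ≈ 185.91)
r - A(Y(-9, 0)) = 2*√8641 - (-7 + (-4/3 - 7*(-9) - 9*0)²) = 2*√8641 - (-7 + (-4/3 + 63 + 0)²) = 2*√8641 - (-7 + (185/3)²) = 2*√8641 - (-7 + 34225/9) = 2*√8641 - 1*34162/9 = 2*√8641 - 34162/9 = -34162/9 + 2*√8641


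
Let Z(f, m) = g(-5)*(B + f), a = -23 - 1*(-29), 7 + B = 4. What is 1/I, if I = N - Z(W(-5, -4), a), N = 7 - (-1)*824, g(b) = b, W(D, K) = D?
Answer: 1/791 ≈ 0.0012642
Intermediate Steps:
B = -3 (B = -7 + 4 = -3)
a = 6 (a = -23 + 29 = 6)
Z(f, m) = 15 - 5*f (Z(f, m) = -5*(-3 + f) = 15 - 5*f)
N = 831 (N = 7 - 1*(-824) = 7 + 824 = 831)
I = 791 (I = 831 - (15 - 5*(-5)) = 831 - (15 + 25) = 831 - 1*40 = 831 - 40 = 791)
1/I = 1/791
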